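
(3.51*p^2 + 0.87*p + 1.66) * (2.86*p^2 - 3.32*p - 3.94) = 10.0386*p^4 - 9.165*p^3 - 11.9702*p^2 - 8.939*p - 6.5404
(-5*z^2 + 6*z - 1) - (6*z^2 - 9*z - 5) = -11*z^2 + 15*z + 4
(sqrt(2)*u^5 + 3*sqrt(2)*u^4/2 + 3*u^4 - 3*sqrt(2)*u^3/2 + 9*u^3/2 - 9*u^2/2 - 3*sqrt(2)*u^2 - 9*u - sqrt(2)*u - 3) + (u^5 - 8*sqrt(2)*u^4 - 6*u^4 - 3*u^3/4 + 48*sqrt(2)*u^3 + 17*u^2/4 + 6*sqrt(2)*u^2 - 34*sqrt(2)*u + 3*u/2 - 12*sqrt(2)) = u^5 + sqrt(2)*u^5 - 13*sqrt(2)*u^4/2 - 3*u^4 + 15*u^3/4 + 93*sqrt(2)*u^3/2 - u^2/4 + 3*sqrt(2)*u^2 - 35*sqrt(2)*u - 15*u/2 - 12*sqrt(2) - 3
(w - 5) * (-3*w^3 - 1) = -3*w^4 + 15*w^3 - w + 5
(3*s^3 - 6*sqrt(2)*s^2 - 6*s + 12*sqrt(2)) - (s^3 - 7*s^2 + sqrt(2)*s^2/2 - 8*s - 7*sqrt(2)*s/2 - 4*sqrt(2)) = 2*s^3 - 13*sqrt(2)*s^2/2 + 7*s^2 + 2*s + 7*sqrt(2)*s/2 + 16*sqrt(2)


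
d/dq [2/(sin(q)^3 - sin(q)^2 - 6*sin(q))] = 2*(-3*sin(q)^2 + 2*sin(q) + 6)*cos(q)/((sin(q) + cos(q)^2 + 5)^2*sin(q)^2)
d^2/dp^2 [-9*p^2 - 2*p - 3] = -18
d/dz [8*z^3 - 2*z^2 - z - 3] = 24*z^2 - 4*z - 1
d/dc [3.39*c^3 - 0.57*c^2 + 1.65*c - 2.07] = 10.17*c^2 - 1.14*c + 1.65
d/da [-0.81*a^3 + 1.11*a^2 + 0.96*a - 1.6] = -2.43*a^2 + 2.22*a + 0.96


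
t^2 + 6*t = t*(t + 6)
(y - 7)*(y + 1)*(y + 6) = y^3 - 43*y - 42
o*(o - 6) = o^2 - 6*o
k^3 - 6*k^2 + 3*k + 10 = (k - 5)*(k - 2)*(k + 1)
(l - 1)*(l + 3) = l^2 + 2*l - 3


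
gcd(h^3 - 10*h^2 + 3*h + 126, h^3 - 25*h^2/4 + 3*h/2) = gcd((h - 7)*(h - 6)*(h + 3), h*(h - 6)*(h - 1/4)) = h - 6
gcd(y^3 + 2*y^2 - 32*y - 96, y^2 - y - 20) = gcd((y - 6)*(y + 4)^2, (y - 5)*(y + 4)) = y + 4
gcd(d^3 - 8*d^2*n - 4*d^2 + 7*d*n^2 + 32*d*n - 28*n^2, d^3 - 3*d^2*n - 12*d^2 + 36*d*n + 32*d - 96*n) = d - 4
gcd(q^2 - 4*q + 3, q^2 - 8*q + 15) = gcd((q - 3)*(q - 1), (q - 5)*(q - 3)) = q - 3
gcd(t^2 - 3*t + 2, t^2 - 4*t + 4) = t - 2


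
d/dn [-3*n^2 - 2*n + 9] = -6*n - 2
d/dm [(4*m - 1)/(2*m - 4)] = -7/(2*(m - 2)^2)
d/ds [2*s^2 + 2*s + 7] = 4*s + 2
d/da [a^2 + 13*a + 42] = 2*a + 13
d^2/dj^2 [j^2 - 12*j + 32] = 2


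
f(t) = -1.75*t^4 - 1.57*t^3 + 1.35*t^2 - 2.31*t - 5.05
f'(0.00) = -2.31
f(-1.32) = -1.35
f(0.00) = -5.05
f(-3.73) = -234.92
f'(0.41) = -2.48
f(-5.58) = -1373.93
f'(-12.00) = 11383.05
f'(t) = -7.0*t^3 - 4.71*t^2 + 2.7*t - 2.31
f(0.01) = -5.07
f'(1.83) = -56.04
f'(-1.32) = 2.02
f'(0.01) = -2.28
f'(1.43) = -28.55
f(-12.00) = -33357.97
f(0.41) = -5.93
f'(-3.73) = 285.36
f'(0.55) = -3.41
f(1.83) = -34.00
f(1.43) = -17.50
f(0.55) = -6.33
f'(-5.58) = 1052.16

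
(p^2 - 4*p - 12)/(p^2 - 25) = (p^2 - 4*p - 12)/(p^2 - 25)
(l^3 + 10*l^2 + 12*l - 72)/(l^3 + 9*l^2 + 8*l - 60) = (l + 6)/(l + 5)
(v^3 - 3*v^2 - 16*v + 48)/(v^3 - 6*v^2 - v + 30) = (v^2 - 16)/(v^2 - 3*v - 10)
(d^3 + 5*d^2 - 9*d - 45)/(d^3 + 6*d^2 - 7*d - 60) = (d + 3)/(d + 4)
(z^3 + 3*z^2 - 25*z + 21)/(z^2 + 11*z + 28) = (z^2 - 4*z + 3)/(z + 4)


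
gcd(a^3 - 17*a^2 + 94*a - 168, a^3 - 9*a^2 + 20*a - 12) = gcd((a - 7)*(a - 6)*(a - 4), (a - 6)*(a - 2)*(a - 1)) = a - 6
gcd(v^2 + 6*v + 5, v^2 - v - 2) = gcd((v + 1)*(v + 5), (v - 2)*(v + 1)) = v + 1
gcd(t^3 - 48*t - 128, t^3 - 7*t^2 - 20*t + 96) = t^2 - 4*t - 32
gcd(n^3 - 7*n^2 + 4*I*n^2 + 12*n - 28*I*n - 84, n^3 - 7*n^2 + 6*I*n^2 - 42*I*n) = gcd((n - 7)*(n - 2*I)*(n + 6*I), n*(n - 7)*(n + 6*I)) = n^2 + n*(-7 + 6*I) - 42*I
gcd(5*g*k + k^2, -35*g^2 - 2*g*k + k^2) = 5*g + k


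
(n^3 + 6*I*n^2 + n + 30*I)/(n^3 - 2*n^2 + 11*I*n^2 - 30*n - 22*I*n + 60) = (n^2 + I*n + 6)/(n^2 + n*(-2 + 6*I) - 12*I)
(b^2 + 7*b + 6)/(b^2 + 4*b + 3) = (b + 6)/(b + 3)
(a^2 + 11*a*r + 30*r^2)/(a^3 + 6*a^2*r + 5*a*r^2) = (a + 6*r)/(a*(a + r))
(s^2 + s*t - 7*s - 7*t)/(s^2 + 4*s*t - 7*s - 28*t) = (s + t)/(s + 4*t)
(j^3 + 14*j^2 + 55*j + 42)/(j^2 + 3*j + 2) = (j^2 + 13*j + 42)/(j + 2)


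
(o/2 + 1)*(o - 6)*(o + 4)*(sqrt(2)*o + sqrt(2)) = sqrt(2)*o^4/2 + sqrt(2)*o^3/2 - 14*sqrt(2)*o^2 - 38*sqrt(2)*o - 24*sqrt(2)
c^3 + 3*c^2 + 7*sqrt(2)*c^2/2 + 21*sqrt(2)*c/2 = c*(c + 3)*(c + 7*sqrt(2)/2)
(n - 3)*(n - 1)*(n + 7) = n^3 + 3*n^2 - 25*n + 21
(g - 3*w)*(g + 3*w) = g^2 - 9*w^2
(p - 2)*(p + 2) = p^2 - 4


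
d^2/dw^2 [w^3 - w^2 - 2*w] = 6*w - 2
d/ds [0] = 0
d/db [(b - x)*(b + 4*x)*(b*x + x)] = x*(3*b^2 + 6*b*x + 2*b - 4*x^2 + 3*x)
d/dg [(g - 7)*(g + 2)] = 2*g - 5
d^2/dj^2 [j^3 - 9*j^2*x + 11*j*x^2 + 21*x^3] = 6*j - 18*x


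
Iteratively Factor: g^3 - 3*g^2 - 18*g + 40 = (g + 4)*(g^2 - 7*g + 10) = (g - 5)*(g + 4)*(g - 2)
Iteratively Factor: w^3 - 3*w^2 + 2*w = (w - 2)*(w^2 - w) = (w - 2)*(w - 1)*(w)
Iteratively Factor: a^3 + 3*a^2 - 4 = (a + 2)*(a^2 + a - 2) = (a - 1)*(a + 2)*(a + 2)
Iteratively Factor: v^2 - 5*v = (v)*(v - 5)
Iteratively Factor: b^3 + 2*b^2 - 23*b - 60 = (b + 3)*(b^2 - b - 20) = (b + 3)*(b + 4)*(b - 5)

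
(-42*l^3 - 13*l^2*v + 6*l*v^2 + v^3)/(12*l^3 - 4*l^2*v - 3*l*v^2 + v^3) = (7*l + v)/(-2*l + v)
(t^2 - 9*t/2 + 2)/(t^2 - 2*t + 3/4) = 2*(t - 4)/(2*t - 3)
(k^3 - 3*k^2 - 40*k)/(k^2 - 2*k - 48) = k*(k + 5)/(k + 6)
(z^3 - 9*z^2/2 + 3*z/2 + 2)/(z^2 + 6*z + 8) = (2*z^3 - 9*z^2 + 3*z + 4)/(2*(z^2 + 6*z + 8))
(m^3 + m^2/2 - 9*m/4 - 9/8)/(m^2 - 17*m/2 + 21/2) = (m^2 + 2*m + 3/4)/(m - 7)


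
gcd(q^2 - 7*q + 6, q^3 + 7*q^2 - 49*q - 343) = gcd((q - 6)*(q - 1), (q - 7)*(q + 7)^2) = 1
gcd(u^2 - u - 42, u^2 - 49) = u - 7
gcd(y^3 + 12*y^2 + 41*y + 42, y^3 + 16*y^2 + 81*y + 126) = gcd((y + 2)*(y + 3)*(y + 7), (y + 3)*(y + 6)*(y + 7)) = y^2 + 10*y + 21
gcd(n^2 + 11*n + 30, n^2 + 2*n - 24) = n + 6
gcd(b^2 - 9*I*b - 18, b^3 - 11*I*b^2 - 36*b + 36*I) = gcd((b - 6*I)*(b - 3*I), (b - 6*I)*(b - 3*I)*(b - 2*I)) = b^2 - 9*I*b - 18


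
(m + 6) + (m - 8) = 2*m - 2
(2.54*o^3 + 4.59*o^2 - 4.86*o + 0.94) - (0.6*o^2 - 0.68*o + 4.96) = 2.54*o^3 + 3.99*o^2 - 4.18*o - 4.02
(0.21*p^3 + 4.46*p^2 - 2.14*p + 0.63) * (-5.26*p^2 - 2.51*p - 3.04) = -1.1046*p^5 - 23.9867*p^4 - 0.576599999999999*p^3 - 11.5008*p^2 + 4.9243*p - 1.9152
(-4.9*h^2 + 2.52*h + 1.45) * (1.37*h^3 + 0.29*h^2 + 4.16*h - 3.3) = -6.713*h^5 + 2.0314*h^4 - 17.6667*h^3 + 27.0737*h^2 - 2.284*h - 4.785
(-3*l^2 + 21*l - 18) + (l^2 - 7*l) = -2*l^2 + 14*l - 18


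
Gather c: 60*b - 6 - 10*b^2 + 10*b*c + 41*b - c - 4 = -10*b^2 + 101*b + c*(10*b - 1) - 10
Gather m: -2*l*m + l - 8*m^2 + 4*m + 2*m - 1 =l - 8*m^2 + m*(6 - 2*l) - 1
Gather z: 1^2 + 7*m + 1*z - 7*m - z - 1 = 0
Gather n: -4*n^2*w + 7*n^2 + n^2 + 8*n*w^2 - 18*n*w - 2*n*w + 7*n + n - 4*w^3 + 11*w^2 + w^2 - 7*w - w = n^2*(8 - 4*w) + n*(8*w^2 - 20*w + 8) - 4*w^3 + 12*w^2 - 8*w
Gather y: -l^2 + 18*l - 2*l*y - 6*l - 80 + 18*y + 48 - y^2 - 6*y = -l^2 + 12*l - y^2 + y*(12 - 2*l) - 32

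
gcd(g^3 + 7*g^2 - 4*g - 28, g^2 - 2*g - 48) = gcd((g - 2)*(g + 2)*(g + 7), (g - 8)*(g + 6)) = 1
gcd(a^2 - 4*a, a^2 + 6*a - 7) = 1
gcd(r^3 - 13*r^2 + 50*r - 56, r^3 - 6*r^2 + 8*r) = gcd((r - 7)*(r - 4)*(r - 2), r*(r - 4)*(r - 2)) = r^2 - 6*r + 8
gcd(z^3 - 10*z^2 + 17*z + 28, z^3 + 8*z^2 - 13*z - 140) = z - 4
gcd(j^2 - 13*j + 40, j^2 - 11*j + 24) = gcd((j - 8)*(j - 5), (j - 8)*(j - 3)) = j - 8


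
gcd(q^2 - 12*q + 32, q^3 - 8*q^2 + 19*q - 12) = q - 4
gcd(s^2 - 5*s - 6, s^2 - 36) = s - 6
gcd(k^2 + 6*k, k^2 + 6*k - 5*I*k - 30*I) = k + 6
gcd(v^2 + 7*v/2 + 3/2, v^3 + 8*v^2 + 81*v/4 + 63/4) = v + 3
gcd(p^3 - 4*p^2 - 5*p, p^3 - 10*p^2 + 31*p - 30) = p - 5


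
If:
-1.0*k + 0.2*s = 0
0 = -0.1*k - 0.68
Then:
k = -6.80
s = -34.00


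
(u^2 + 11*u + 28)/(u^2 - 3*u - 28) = (u + 7)/(u - 7)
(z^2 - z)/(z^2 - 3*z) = (z - 1)/(z - 3)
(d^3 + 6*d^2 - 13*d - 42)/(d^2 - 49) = (d^2 - d - 6)/(d - 7)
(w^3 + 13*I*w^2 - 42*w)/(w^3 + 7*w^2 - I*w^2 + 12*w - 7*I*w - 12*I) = w*(w^2 + 13*I*w - 42)/(w^3 + w^2*(7 - I) + w*(12 - 7*I) - 12*I)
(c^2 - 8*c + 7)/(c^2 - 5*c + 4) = (c - 7)/(c - 4)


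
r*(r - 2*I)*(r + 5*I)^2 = r^4 + 8*I*r^3 - 5*r^2 + 50*I*r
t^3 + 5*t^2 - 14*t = t*(t - 2)*(t + 7)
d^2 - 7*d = d*(d - 7)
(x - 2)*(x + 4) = x^2 + 2*x - 8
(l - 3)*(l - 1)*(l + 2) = l^3 - 2*l^2 - 5*l + 6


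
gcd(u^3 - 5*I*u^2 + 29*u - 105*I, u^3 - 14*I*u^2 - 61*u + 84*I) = u^2 - 10*I*u - 21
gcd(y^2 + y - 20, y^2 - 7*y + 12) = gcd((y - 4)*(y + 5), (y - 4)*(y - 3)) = y - 4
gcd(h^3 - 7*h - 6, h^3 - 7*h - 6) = h^3 - 7*h - 6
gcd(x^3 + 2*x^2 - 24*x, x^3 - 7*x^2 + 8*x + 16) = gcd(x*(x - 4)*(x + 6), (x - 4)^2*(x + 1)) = x - 4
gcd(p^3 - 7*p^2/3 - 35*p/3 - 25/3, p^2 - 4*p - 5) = p^2 - 4*p - 5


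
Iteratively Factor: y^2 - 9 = (y + 3)*(y - 3)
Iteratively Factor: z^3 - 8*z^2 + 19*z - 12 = (z - 1)*(z^2 - 7*z + 12) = (z - 3)*(z - 1)*(z - 4)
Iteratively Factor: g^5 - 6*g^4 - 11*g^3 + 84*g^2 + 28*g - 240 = (g - 5)*(g^4 - g^3 - 16*g^2 + 4*g + 48) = (g - 5)*(g - 4)*(g^3 + 3*g^2 - 4*g - 12) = (g - 5)*(g - 4)*(g + 3)*(g^2 - 4) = (g - 5)*(g - 4)*(g + 2)*(g + 3)*(g - 2)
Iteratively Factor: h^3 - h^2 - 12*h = (h)*(h^2 - h - 12) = h*(h - 4)*(h + 3)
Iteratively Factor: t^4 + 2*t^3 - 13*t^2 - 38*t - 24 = (t + 1)*(t^3 + t^2 - 14*t - 24) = (t + 1)*(t + 3)*(t^2 - 2*t - 8) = (t - 4)*(t + 1)*(t + 3)*(t + 2)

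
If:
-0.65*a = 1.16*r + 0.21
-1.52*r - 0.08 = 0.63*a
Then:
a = -0.88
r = 0.31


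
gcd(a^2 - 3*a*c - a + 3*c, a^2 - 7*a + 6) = a - 1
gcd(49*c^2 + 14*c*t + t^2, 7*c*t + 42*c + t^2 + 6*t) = 7*c + t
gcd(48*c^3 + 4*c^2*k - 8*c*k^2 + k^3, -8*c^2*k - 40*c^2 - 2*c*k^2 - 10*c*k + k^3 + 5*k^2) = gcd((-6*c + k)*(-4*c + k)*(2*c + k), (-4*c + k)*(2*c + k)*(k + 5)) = 8*c^2 + 2*c*k - k^2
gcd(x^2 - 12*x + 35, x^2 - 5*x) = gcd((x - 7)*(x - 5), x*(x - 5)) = x - 5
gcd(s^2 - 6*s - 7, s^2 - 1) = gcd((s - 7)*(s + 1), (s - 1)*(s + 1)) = s + 1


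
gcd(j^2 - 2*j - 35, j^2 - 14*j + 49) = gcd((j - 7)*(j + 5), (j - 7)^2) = j - 7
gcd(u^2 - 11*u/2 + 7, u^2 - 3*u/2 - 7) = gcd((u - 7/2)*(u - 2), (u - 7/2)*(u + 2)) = u - 7/2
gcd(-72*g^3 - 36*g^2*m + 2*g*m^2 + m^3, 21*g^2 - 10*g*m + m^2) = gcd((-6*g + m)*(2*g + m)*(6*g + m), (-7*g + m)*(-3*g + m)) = 1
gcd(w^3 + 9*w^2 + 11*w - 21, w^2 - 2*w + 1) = w - 1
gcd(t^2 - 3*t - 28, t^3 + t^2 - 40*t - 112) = t^2 - 3*t - 28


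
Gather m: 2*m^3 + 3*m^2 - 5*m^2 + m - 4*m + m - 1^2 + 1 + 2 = 2*m^3 - 2*m^2 - 2*m + 2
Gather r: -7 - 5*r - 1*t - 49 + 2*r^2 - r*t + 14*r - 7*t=2*r^2 + r*(9 - t) - 8*t - 56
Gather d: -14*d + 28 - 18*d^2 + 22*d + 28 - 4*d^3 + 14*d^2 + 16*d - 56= -4*d^3 - 4*d^2 + 24*d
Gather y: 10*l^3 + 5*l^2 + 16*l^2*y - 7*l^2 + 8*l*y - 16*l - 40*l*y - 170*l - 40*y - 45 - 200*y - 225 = 10*l^3 - 2*l^2 - 186*l + y*(16*l^2 - 32*l - 240) - 270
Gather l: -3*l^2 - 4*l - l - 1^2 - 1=-3*l^2 - 5*l - 2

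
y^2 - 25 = (y - 5)*(y + 5)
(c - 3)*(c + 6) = c^2 + 3*c - 18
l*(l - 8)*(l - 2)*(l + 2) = l^4 - 8*l^3 - 4*l^2 + 32*l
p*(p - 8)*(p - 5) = p^3 - 13*p^2 + 40*p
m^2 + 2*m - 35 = (m - 5)*(m + 7)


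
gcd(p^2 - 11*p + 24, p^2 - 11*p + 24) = p^2 - 11*p + 24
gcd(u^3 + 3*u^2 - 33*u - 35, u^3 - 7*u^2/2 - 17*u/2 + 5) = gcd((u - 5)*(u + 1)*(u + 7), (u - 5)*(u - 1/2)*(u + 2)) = u - 5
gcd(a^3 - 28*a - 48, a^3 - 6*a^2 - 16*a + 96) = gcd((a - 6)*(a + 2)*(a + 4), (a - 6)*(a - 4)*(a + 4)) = a^2 - 2*a - 24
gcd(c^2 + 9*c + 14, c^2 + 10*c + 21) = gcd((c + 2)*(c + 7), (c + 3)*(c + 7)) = c + 7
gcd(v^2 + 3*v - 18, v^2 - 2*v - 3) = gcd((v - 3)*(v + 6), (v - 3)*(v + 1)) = v - 3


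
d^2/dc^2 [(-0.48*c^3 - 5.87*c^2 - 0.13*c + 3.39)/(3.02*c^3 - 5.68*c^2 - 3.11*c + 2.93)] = (-123.540952*c^6 - 34.1634480000002*c^5 + 104.572332*c^4 - 31.9406800000002*c^3 - 80.9182200000004*c^2 + 141.615924*c + 75.256386)/(27.543608*c^9 - 155.411616*c^8 + 207.204012*c^7 + 217.00406*c^6 - 514.939254*c^5 - 46.340964*c^4 + 358.246147*c^3 - 61.268937*c^2 - 80.097117*c + 25.153757)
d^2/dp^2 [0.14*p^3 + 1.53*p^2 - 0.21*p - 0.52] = 0.84*p + 3.06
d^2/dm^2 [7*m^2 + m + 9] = 14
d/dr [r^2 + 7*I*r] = 2*r + 7*I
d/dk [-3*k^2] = -6*k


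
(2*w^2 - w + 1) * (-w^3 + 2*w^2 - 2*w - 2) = -2*w^5 + 5*w^4 - 7*w^3 - 2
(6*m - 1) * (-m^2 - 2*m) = -6*m^3 - 11*m^2 + 2*m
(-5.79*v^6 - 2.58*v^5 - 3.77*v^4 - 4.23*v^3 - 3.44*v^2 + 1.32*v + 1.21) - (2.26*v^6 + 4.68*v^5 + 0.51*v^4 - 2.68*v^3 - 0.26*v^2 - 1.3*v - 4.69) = -8.05*v^6 - 7.26*v^5 - 4.28*v^4 - 1.55*v^3 - 3.18*v^2 + 2.62*v + 5.9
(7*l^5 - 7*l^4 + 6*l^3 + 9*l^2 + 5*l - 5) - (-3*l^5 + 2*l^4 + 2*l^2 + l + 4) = 10*l^5 - 9*l^4 + 6*l^3 + 7*l^2 + 4*l - 9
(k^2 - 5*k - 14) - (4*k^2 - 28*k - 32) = -3*k^2 + 23*k + 18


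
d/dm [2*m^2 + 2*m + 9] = 4*m + 2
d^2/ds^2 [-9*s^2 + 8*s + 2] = -18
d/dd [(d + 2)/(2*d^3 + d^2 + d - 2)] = (2*d^3 + d^2 + d - (d + 2)*(6*d^2 + 2*d + 1) - 2)/(2*d^3 + d^2 + d - 2)^2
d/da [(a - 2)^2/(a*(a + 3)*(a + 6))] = (-a^4 + 8*a^3 + 42*a^2 - 72*a - 72)/(a^2*(a^4 + 18*a^3 + 117*a^2 + 324*a + 324))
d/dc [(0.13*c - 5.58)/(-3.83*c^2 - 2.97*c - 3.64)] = (0.4979*c^2 - 42.7428*c - 17.0458)/(14.6689*c^4 + 22.7502*c^3 + 36.7033*c^2 + 21.6216*c + 13.2496)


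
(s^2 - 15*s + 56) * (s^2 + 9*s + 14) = s^4 - 6*s^3 - 65*s^2 + 294*s + 784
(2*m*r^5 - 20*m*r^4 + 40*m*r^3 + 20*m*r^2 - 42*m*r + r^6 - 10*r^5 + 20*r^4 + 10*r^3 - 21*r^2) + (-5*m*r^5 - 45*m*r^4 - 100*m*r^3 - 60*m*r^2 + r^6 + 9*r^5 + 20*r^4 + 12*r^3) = -3*m*r^5 - 65*m*r^4 - 60*m*r^3 - 40*m*r^2 - 42*m*r + 2*r^6 - r^5 + 40*r^4 + 22*r^3 - 21*r^2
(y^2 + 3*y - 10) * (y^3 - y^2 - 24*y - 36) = y^5 + 2*y^4 - 37*y^3 - 98*y^2 + 132*y + 360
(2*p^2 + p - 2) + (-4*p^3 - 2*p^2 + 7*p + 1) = -4*p^3 + 8*p - 1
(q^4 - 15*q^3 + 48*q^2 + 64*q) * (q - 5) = q^5 - 20*q^4 + 123*q^3 - 176*q^2 - 320*q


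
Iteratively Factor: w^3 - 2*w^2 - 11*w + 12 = (w + 3)*(w^2 - 5*w + 4) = (w - 4)*(w + 3)*(w - 1)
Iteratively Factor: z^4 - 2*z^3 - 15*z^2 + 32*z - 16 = (z - 1)*(z^3 - z^2 - 16*z + 16) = (z - 1)*(z + 4)*(z^2 - 5*z + 4) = (z - 4)*(z - 1)*(z + 4)*(z - 1)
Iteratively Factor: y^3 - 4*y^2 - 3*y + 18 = (y + 2)*(y^2 - 6*y + 9) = (y - 3)*(y + 2)*(y - 3)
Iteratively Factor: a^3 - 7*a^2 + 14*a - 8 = (a - 1)*(a^2 - 6*a + 8) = (a - 2)*(a - 1)*(a - 4)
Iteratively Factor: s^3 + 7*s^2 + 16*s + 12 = (s + 2)*(s^2 + 5*s + 6) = (s + 2)^2*(s + 3)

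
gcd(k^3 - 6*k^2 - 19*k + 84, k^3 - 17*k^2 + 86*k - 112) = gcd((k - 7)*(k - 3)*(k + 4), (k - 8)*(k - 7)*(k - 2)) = k - 7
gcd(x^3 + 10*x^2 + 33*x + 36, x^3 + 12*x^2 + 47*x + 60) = x^2 + 7*x + 12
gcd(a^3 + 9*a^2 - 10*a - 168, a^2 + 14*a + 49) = a + 7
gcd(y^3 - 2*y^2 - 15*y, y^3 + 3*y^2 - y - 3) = y + 3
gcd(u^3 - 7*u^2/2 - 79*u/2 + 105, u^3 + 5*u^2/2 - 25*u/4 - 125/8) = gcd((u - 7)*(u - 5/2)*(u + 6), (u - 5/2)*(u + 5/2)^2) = u - 5/2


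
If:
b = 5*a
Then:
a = b/5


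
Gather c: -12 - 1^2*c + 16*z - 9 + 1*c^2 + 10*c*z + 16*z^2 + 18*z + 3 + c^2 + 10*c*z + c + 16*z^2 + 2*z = 2*c^2 + 20*c*z + 32*z^2 + 36*z - 18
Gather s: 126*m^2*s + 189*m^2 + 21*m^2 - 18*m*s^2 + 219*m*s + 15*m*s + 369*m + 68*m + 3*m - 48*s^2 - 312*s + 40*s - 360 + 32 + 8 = 210*m^2 + 440*m + s^2*(-18*m - 48) + s*(126*m^2 + 234*m - 272) - 320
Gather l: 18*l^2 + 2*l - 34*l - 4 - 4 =18*l^2 - 32*l - 8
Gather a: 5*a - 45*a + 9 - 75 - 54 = -40*a - 120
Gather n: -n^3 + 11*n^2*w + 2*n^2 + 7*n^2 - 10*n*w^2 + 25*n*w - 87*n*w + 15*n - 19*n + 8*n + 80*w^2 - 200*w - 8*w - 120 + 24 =-n^3 + n^2*(11*w + 9) + n*(-10*w^2 - 62*w + 4) + 80*w^2 - 208*w - 96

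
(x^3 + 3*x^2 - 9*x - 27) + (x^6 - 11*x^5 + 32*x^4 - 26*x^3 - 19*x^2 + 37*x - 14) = x^6 - 11*x^5 + 32*x^4 - 25*x^3 - 16*x^2 + 28*x - 41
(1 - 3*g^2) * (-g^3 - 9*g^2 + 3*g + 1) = 3*g^5 + 27*g^4 - 10*g^3 - 12*g^2 + 3*g + 1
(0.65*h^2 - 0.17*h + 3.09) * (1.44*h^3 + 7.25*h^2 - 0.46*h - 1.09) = 0.936*h^5 + 4.4677*h^4 + 2.9181*h^3 + 21.7722*h^2 - 1.2361*h - 3.3681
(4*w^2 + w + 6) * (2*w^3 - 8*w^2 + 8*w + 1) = 8*w^5 - 30*w^4 + 36*w^3 - 36*w^2 + 49*w + 6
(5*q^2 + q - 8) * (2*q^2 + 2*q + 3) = 10*q^4 + 12*q^3 + q^2 - 13*q - 24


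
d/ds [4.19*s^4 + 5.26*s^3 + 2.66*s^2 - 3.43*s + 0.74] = 16.76*s^3 + 15.78*s^2 + 5.32*s - 3.43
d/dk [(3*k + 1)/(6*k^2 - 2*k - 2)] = (9*k^2 - 3*k - (3*k + 1)*(6*k - 1) - 3)/(2*(-3*k^2 + k + 1)^2)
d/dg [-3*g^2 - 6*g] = -6*g - 6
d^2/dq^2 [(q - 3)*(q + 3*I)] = 2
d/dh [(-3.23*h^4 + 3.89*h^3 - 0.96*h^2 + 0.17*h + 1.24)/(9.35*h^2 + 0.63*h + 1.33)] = (-60.401*h^5 + 30.2668*h^4 - 12.2822*h^3 + 13.3268*h^2 - 25.7416*h - 0.5551)/(87.4225*h^4 + 11.781*h^3 + 25.2679*h^2 + 1.6758*h + 1.7689)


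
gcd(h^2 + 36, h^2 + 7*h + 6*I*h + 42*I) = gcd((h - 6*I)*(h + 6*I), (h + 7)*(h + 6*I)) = h + 6*I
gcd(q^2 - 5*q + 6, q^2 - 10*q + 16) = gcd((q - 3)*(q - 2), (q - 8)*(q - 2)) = q - 2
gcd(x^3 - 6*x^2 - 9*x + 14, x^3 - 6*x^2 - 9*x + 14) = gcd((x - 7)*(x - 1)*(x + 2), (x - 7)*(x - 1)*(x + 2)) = x^3 - 6*x^2 - 9*x + 14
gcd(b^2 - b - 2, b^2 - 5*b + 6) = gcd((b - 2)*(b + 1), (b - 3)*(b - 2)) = b - 2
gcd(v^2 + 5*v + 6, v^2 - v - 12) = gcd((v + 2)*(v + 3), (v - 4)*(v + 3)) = v + 3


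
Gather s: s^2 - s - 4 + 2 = s^2 - s - 2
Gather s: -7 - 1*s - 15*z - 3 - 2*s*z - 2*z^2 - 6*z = s*(-2*z - 1) - 2*z^2 - 21*z - 10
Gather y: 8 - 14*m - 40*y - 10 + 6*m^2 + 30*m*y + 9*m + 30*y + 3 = 6*m^2 - 5*m + y*(30*m - 10) + 1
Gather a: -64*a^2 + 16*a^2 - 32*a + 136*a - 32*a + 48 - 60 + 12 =-48*a^2 + 72*a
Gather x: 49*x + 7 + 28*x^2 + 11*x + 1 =28*x^2 + 60*x + 8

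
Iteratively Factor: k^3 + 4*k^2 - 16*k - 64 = (k - 4)*(k^2 + 8*k + 16) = (k - 4)*(k + 4)*(k + 4)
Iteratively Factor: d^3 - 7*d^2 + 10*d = (d)*(d^2 - 7*d + 10) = d*(d - 2)*(d - 5)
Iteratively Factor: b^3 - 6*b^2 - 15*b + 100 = (b - 5)*(b^2 - b - 20) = (b - 5)*(b + 4)*(b - 5)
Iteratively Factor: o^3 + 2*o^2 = (o + 2)*(o^2) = o*(o + 2)*(o)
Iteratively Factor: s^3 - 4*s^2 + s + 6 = (s - 3)*(s^2 - s - 2) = (s - 3)*(s - 2)*(s + 1)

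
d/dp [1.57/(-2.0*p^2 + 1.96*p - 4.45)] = (6.28*p - 3.0772)/(2.0*p^2 - 1.96*p + 4.45)^2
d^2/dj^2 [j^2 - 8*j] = 2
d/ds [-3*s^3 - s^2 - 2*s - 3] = -9*s^2 - 2*s - 2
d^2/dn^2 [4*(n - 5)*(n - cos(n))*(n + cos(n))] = 8*n*cos(2*n) + 24*n + 8*sin(2*n) - 40*cos(2*n) - 40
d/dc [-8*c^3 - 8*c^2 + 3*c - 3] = -24*c^2 - 16*c + 3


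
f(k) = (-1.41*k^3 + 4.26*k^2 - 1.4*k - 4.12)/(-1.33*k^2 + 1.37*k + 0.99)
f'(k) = (2.66*k - 1.37)*(-1.41*k^3 + 4.26*k^2 - 1.4*k - 4.12)/(-1.33*k^2 + 1.37*k + 0.99)^2 + (-4.23*k^2 + 8.52*k - 1.4)/(-1.33*k^2 + 1.37*k + 0.99)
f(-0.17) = -5.22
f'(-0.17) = 9.10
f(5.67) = 3.89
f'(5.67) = 1.05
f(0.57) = -2.83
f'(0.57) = 1.25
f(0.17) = -3.58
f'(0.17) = 2.71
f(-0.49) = 3547.06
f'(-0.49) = 14990995.78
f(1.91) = 0.87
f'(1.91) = -2.13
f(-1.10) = -2.09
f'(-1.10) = 3.24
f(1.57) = 9.27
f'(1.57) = -200.61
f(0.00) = -4.16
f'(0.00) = 4.34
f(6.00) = 4.23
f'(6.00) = 1.05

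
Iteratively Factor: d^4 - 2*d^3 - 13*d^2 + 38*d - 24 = (d - 2)*(d^3 - 13*d + 12) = (d - 3)*(d - 2)*(d^2 + 3*d - 4) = (d - 3)*(d - 2)*(d - 1)*(d + 4)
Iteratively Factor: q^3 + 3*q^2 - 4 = (q + 2)*(q^2 + q - 2) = (q - 1)*(q + 2)*(q + 2)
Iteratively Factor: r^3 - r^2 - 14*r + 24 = (r - 3)*(r^2 + 2*r - 8) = (r - 3)*(r + 4)*(r - 2)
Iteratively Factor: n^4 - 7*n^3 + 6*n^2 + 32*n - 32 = (n + 2)*(n^3 - 9*n^2 + 24*n - 16) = (n - 4)*(n + 2)*(n^2 - 5*n + 4) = (n - 4)^2*(n + 2)*(n - 1)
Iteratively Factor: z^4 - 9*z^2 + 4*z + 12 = (z + 1)*(z^3 - z^2 - 8*z + 12) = (z - 2)*(z + 1)*(z^2 + z - 6) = (z - 2)*(z + 1)*(z + 3)*(z - 2)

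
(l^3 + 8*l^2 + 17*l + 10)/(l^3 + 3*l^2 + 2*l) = (l + 5)/l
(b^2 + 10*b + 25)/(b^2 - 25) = (b + 5)/(b - 5)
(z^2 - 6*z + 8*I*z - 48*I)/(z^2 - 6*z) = (z + 8*I)/z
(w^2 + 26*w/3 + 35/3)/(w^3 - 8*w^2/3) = (3*w^2 + 26*w + 35)/(w^2*(3*w - 8))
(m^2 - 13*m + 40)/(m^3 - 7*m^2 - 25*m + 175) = (m - 8)/(m^2 - 2*m - 35)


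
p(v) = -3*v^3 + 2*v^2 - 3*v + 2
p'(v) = -9*v^2 + 4*v - 3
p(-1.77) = 30.21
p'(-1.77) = -38.28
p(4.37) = -223.28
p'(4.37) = -157.39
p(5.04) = -346.39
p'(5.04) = -211.45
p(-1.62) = 24.86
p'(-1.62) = -33.10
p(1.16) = -3.47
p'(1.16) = -10.47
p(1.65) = -10.98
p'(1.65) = -20.90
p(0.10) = 1.72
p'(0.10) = -2.69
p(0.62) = 0.19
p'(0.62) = -3.98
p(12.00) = -4930.00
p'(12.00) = -1251.00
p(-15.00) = 10622.00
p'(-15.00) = -2088.00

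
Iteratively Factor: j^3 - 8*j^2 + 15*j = (j - 3)*(j^2 - 5*j) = (j - 5)*(j - 3)*(j)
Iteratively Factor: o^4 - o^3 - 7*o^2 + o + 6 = (o + 2)*(o^3 - 3*o^2 - o + 3) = (o - 1)*(o + 2)*(o^2 - 2*o - 3) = (o - 3)*(o - 1)*(o + 2)*(o + 1)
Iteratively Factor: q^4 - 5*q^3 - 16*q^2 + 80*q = (q - 4)*(q^3 - q^2 - 20*q) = q*(q - 4)*(q^2 - q - 20) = q*(q - 5)*(q - 4)*(q + 4)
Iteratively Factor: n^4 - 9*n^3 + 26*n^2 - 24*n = (n - 4)*(n^3 - 5*n^2 + 6*n) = (n - 4)*(n - 2)*(n^2 - 3*n) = (n - 4)*(n - 3)*(n - 2)*(n)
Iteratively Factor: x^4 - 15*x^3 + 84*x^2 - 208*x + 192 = (x - 4)*(x^3 - 11*x^2 + 40*x - 48) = (x - 4)^2*(x^2 - 7*x + 12) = (x - 4)^3*(x - 3)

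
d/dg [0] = 0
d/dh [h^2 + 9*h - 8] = 2*h + 9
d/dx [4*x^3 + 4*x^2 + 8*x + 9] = 12*x^2 + 8*x + 8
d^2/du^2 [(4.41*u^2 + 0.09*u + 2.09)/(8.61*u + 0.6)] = (312.117498 - 1.4210854715202e-14*u)/(638.277381*u^3 + 133.43778*u^2 + 9.2988*u + 0.216)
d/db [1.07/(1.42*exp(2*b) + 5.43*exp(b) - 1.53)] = (-3.0388*exp(b) - 5.8101)*exp(b)/(1.42*exp(2*b) + 5.43*exp(b) - 1.53)^2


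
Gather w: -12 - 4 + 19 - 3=0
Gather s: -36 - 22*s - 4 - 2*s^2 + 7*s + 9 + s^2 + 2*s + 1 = -s^2 - 13*s - 30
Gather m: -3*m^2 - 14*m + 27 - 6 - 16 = -3*m^2 - 14*m + 5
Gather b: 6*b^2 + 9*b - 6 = 6*b^2 + 9*b - 6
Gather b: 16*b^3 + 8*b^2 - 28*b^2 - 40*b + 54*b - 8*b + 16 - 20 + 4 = 16*b^3 - 20*b^2 + 6*b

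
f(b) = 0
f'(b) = 0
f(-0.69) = 0.00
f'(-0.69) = 0.00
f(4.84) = 0.00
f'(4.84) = 0.00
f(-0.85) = 0.00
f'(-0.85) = 0.00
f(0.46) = 0.00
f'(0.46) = 0.00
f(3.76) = 0.00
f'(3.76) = 0.00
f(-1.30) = 0.00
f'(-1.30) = 0.00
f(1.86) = 0.00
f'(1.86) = 0.00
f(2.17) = 0.00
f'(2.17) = 0.00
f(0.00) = 0.00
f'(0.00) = 0.00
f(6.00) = 0.00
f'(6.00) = 0.00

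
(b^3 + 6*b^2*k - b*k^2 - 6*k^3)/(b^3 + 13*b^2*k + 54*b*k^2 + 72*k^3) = (b^2 - k^2)/(b^2 + 7*b*k + 12*k^2)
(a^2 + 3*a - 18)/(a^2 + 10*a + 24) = (a - 3)/(a + 4)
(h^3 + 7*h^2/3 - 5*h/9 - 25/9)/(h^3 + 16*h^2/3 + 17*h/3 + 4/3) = (9*h^3 + 21*h^2 - 5*h - 25)/(3*(3*h^3 + 16*h^2 + 17*h + 4))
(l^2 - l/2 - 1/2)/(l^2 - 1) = (l + 1/2)/(l + 1)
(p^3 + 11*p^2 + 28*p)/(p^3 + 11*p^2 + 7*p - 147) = p*(p + 4)/(p^2 + 4*p - 21)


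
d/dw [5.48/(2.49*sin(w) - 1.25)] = -13.6452*cos(w)/(2.49*sin(w) - 1.25)^2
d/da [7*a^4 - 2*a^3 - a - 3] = 28*a^3 - 6*a^2 - 1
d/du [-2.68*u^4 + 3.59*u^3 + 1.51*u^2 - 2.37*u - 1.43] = -10.72*u^3 + 10.77*u^2 + 3.02*u - 2.37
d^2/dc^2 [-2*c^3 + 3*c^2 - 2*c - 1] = 6 - 12*c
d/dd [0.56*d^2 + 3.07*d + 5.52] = 1.12*d + 3.07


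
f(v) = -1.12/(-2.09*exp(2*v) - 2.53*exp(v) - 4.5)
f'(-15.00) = 0.00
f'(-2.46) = -0.01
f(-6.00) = 0.25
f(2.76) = 0.00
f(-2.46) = 0.24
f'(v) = -1.12*(4.18*exp(2*v) + 2.53*exp(v))/(-2.09*exp(2*v) - 2.53*exp(v) - 4.5)^2 = (-4.6816*exp(v) - 2.8336)*exp(v)/(2.09*exp(2*v) + 2.53*exp(v) + 4.5)^2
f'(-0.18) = -0.09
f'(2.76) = -0.00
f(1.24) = 0.03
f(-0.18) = 0.14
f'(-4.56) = -0.00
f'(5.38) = -0.00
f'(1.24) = -0.05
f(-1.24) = 0.21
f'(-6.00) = 0.00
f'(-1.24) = -0.04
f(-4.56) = 0.25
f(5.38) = 0.00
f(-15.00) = 0.25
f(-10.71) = 0.25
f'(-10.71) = -0.00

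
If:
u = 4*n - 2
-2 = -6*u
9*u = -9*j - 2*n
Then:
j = -25/54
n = 7/12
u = 1/3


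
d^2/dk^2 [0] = 0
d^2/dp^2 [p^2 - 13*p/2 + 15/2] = 2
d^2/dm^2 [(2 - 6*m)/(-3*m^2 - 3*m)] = 4*(3*m^3 - 3*m^2 - 3*m - 1)/(3*m^3*(m^3 + 3*m^2 + 3*m + 1))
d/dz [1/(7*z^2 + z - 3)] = (-14*z - 1)/(7*z^2 + z - 3)^2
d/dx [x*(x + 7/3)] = 2*x + 7/3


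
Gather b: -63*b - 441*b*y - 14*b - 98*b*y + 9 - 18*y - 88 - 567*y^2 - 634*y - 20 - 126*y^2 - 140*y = b*(-539*y - 77) - 693*y^2 - 792*y - 99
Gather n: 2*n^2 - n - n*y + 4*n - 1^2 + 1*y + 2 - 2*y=2*n^2 + n*(3 - y) - y + 1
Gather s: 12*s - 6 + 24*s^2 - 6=24*s^2 + 12*s - 12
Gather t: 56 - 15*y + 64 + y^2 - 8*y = y^2 - 23*y + 120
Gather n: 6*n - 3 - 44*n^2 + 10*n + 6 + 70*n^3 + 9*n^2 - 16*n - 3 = 70*n^3 - 35*n^2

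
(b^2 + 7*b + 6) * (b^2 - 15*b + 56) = b^4 - 8*b^3 - 43*b^2 + 302*b + 336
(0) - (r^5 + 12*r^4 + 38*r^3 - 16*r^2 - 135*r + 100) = -r^5 - 12*r^4 - 38*r^3 + 16*r^2 + 135*r - 100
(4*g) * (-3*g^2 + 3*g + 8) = -12*g^3 + 12*g^2 + 32*g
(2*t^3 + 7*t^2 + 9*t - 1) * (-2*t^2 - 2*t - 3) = -4*t^5 - 18*t^4 - 38*t^3 - 37*t^2 - 25*t + 3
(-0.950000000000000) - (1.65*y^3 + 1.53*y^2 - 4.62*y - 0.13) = -1.65*y^3 - 1.53*y^2 + 4.62*y - 0.82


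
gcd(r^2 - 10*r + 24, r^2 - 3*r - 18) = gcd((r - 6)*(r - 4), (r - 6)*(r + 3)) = r - 6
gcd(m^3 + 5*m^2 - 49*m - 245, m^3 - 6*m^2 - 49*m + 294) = m^2 - 49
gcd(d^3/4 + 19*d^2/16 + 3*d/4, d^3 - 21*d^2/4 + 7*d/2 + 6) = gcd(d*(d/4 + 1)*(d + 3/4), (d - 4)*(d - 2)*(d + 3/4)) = d + 3/4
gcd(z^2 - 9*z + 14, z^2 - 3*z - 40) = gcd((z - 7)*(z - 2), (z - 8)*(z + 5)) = 1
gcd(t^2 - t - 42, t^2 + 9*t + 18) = t + 6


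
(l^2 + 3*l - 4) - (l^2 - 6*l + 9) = 9*l - 13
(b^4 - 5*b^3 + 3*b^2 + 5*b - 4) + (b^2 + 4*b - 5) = b^4 - 5*b^3 + 4*b^2 + 9*b - 9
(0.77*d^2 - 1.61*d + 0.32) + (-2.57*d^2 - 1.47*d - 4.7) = -1.8*d^2 - 3.08*d - 4.38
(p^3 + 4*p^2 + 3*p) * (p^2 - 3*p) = p^5 + p^4 - 9*p^3 - 9*p^2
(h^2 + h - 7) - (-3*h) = h^2 + 4*h - 7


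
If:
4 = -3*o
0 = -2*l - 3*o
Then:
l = 2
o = -4/3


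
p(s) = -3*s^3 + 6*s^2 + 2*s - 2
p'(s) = -9*s^2 + 12*s + 2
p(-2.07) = 46.18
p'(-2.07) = -61.40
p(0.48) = 0.01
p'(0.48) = 5.69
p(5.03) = -221.93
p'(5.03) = -165.35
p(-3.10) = 138.83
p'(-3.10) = -121.69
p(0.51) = 0.18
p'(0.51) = 5.78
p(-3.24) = 156.54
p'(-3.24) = -131.36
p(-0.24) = -2.09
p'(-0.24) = -1.40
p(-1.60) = 22.45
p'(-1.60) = -40.24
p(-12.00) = 6022.00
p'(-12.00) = -1438.00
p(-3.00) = 127.00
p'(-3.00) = -115.00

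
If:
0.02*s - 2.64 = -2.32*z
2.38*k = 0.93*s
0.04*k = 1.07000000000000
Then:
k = 26.75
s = 68.46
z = 0.55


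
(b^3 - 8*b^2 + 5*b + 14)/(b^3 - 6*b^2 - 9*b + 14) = (b^2 - b - 2)/(b^2 + b - 2)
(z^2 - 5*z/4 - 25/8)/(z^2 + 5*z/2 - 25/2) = (z + 5/4)/(z + 5)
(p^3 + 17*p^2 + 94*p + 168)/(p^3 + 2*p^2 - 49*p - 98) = (p^2 + 10*p + 24)/(p^2 - 5*p - 14)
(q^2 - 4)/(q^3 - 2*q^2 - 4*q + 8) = 1/(q - 2)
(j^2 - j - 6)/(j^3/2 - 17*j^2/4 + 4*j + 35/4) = 4*(j^2 - j - 6)/(2*j^3 - 17*j^2 + 16*j + 35)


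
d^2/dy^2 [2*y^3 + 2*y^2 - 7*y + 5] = 12*y + 4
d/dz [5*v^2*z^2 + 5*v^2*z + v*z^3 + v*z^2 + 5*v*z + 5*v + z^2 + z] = 10*v^2*z + 5*v^2 + 3*v*z^2 + 2*v*z + 5*v + 2*z + 1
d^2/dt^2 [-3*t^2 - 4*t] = -6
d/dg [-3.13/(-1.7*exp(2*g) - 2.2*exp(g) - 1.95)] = (-10.642*exp(g) - 6.886)*exp(g)/(1.7*exp(2*g) + 2.2*exp(g) + 1.95)^2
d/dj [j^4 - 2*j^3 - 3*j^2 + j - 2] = 4*j^3 - 6*j^2 - 6*j + 1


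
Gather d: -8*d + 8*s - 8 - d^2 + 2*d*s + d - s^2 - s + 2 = -d^2 + d*(2*s - 7) - s^2 + 7*s - 6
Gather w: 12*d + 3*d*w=3*d*w + 12*d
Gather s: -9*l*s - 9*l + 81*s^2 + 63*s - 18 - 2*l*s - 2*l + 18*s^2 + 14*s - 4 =-11*l + 99*s^2 + s*(77 - 11*l) - 22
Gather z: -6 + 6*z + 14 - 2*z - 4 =4*z + 4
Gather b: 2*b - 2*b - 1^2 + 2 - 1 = 0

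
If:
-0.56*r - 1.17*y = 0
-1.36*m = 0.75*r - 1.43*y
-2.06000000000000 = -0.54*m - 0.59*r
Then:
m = -106.29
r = 100.78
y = -48.24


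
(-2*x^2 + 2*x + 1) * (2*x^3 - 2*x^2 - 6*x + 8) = -4*x^5 + 8*x^4 + 10*x^3 - 30*x^2 + 10*x + 8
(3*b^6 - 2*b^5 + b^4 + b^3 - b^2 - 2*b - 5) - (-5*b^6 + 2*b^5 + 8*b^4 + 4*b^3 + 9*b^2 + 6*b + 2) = 8*b^6 - 4*b^5 - 7*b^4 - 3*b^3 - 10*b^2 - 8*b - 7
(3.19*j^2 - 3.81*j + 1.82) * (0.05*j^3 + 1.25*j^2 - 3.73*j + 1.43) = 0.1595*j^5 + 3.797*j^4 - 16.5702*j^3 + 21.048*j^2 - 12.2369*j + 2.6026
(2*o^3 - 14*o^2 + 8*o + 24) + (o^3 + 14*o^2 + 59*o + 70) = 3*o^3 + 67*o + 94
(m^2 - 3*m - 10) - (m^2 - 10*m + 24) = 7*m - 34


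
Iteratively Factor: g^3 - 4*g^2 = (g)*(g^2 - 4*g) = g^2*(g - 4)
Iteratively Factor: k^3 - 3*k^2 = (k - 3)*(k^2) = k*(k - 3)*(k)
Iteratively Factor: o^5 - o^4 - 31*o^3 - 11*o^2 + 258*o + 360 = (o + 3)*(o^4 - 4*o^3 - 19*o^2 + 46*o + 120) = (o - 4)*(o + 3)*(o^3 - 19*o - 30) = (o - 5)*(o - 4)*(o + 3)*(o^2 + 5*o + 6) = (o - 5)*(o - 4)*(o + 2)*(o + 3)*(o + 3)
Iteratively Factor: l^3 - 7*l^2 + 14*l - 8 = (l - 1)*(l^2 - 6*l + 8) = (l - 4)*(l - 1)*(l - 2)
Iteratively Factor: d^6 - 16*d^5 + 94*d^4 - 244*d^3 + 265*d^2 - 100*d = (d - 4)*(d^5 - 12*d^4 + 46*d^3 - 60*d^2 + 25*d) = (d - 5)*(d - 4)*(d^4 - 7*d^3 + 11*d^2 - 5*d) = (d - 5)*(d - 4)*(d - 1)*(d^3 - 6*d^2 + 5*d) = (d - 5)*(d - 4)*(d - 1)^2*(d^2 - 5*d) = d*(d - 5)*(d - 4)*(d - 1)^2*(d - 5)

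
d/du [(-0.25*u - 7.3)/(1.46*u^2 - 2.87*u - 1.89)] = (0.365*u^2 + 21.316*u - 20.4785)/(2.1316*u^4 - 8.3804*u^3 + 2.7181*u^2 + 10.8486*u + 3.5721)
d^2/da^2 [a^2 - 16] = 2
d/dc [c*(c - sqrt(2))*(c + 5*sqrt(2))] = 3*c^2 + 8*sqrt(2)*c - 10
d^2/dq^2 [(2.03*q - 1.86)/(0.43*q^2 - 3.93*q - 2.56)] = ((17.5554 - 5.2374*q)*(-0.43*q^2 + 3.93*q + 2.56) - (0.86*q - 3.93)*(1.72*q - 7.86)*(2.03*q - 1.86))/(-0.43*q^2 + 3.93*q + 2.56)^3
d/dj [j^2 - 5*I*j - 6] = 2*j - 5*I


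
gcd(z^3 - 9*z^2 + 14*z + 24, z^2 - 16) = z - 4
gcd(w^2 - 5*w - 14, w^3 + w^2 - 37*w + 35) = 1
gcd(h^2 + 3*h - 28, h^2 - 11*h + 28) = h - 4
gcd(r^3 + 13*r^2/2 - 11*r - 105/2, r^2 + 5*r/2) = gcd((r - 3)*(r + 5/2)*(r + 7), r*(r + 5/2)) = r + 5/2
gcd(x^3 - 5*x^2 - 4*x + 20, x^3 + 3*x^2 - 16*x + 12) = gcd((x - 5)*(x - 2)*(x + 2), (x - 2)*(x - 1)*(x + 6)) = x - 2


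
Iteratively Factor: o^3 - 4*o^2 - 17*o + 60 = (o - 3)*(o^2 - o - 20) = (o - 3)*(o + 4)*(o - 5)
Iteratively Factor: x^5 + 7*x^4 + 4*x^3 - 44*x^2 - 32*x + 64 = (x + 4)*(x^4 + 3*x^3 - 8*x^2 - 12*x + 16) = (x - 1)*(x + 4)*(x^3 + 4*x^2 - 4*x - 16) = (x - 1)*(x + 2)*(x + 4)*(x^2 + 2*x - 8) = (x - 1)*(x + 2)*(x + 4)^2*(x - 2)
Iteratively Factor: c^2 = (c)*(c)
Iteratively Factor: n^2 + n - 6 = (n + 3)*(n - 2)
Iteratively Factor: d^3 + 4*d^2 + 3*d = (d + 3)*(d^2 + d) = (d + 1)*(d + 3)*(d)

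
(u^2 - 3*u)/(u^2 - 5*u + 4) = u*(u - 3)/(u^2 - 5*u + 4)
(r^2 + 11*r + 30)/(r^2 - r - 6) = (r^2 + 11*r + 30)/(r^2 - r - 6)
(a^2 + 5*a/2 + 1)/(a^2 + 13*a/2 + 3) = (a + 2)/(a + 6)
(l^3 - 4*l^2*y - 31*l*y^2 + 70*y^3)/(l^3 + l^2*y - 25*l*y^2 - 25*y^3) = (-l^2 + 9*l*y - 14*y^2)/(-l^2 + 4*l*y + 5*y^2)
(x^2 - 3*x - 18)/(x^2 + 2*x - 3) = (x - 6)/(x - 1)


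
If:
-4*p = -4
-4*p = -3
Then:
No Solution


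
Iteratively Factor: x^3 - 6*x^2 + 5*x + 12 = (x - 3)*(x^2 - 3*x - 4) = (x - 4)*(x - 3)*(x + 1)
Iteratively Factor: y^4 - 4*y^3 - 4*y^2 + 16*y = (y - 4)*(y^3 - 4*y) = (y - 4)*(y - 2)*(y^2 + 2*y) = y*(y - 4)*(y - 2)*(y + 2)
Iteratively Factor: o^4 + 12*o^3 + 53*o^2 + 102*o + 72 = (o + 3)*(o^3 + 9*o^2 + 26*o + 24) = (o + 3)*(o + 4)*(o^2 + 5*o + 6) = (o + 2)*(o + 3)*(o + 4)*(o + 3)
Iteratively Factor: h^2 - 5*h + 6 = (h - 3)*(h - 2)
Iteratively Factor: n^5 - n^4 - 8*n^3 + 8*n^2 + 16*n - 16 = (n + 2)*(n^4 - 3*n^3 - 2*n^2 + 12*n - 8) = (n + 2)^2*(n^3 - 5*n^2 + 8*n - 4) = (n - 2)*(n + 2)^2*(n^2 - 3*n + 2) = (n - 2)*(n - 1)*(n + 2)^2*(n - 2)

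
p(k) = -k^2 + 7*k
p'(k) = 7 - 2*k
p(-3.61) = -38.30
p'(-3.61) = 14.22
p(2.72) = 11.64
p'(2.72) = 1.56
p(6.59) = 2.70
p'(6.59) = -6.18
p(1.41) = 7.88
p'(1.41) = 4.18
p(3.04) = 12.04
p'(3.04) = 0.92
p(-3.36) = -34.81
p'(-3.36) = 13.72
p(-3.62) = -38.44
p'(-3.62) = 14.24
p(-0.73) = -5.64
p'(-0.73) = 8.46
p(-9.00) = -144.00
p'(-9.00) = 25.00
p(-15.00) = -330.00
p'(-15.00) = 37.00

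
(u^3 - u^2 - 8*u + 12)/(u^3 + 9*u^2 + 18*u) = (u^2 - 4*u + 4)/(u*(u + 6))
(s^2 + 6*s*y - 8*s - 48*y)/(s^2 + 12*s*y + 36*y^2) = (s - 8)/(s + 6*y)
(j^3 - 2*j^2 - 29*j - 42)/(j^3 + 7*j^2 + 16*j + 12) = (j - 7)/(j + 2)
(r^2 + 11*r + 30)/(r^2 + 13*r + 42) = (r + 5)/(r + 7)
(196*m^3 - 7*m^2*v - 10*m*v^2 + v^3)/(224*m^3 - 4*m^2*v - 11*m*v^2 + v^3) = (-7*m + v)/(-8*m + v)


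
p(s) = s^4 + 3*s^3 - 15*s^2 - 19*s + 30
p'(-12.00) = -5275.00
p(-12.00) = 13650.00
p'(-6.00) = -379.00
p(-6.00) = 252.00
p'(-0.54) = -0.81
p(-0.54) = 35.50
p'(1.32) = -33.72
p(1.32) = -11.28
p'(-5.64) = -281.14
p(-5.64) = 133.65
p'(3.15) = 100.83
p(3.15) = 13.54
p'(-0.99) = 15.64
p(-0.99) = 32.16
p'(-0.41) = -5.46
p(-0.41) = 35.09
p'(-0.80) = 8.71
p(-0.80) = 34.47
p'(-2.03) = 45.53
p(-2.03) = -1.36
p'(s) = 4*s^3 + 9*s^2 - 30*s - 19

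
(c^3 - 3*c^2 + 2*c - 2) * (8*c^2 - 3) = 8*c^5 - 24*c^4 + 13*c^3 - 7*c^2 - 6*c + 6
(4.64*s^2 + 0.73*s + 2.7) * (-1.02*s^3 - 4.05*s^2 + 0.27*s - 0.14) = -4.7328*s^5 - 19.5366*s^4 - 4.4577*s^3 - 11.3875*s^2 + 0.6268*s - 0.378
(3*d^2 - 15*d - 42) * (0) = 0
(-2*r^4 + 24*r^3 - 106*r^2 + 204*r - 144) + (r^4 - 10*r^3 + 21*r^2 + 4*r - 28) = -r^4 + 14*r^3 - 85*r^2 + 208*r - 172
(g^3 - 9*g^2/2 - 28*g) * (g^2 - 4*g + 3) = g^5 - 17*g^4/2 - 7*g^3 + 197*g^2/2 - 84*g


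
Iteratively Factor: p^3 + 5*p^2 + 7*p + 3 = (p + 1)*(p^2 + 4*p + 3) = (p + 1)*(p + 3)*(p + 1)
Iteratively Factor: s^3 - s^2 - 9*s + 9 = (s - 1)*(s^2 - 9) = (s - 3)*(s - 1)*(s + 3)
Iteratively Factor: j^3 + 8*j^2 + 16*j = (j)*(j^2 + 8*j + 16) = j*(j + 4)*(j + 4)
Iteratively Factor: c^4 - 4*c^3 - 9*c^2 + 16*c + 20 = (c + 2)*(c^3 - 6*c^2 + 3*c + 10) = (c + 1)*(c + 2)*(c^2 - 7*c + 10) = (c - 2)*(c + 1)*(c + 2)*(c - 5)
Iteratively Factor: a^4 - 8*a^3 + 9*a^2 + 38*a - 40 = (a - 1)*(a^3 - 7*a^2 + 2*a + 40) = (a - 4)*(a - 1)*(a^2 - 3*a - 10) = (a - 4)*(a - 1)*(a + 2)*(a - 5)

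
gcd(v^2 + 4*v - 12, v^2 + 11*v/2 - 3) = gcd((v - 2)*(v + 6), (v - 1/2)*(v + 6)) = v + 6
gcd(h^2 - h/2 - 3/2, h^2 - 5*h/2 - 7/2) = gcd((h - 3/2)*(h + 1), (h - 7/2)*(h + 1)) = h + 1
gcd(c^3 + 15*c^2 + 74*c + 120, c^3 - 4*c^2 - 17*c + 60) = c + 4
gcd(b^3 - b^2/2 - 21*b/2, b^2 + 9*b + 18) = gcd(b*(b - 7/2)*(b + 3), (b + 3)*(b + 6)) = b + 3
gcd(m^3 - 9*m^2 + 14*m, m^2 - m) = m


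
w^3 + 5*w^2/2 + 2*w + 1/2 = (w + 1/2)*(w + 1)^2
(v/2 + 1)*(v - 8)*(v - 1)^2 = v^4/2 - 4*v^3 - 3*v^2/2 + 13*v - 8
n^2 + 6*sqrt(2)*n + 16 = (n + 2*sqrt(2))*(n + 4*sqrt(2))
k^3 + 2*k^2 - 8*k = k*(k - 2)*(k + 4)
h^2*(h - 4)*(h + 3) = h^4 - h^3 - 12*h^2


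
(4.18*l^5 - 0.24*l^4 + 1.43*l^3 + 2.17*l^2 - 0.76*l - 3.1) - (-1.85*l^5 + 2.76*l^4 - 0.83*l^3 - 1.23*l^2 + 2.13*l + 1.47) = 6.03*l^5 - 3.0*l^4 + 2.26*l^3 + 3.4*l^2 - 2.89*l - 4.57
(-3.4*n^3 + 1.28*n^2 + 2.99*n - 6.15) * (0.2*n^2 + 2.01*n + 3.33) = -0.68*n^5 - 6.578*n^4 - 8.1512*n^3 + 9.0423*n^2 - 2.4048*n - 20.4795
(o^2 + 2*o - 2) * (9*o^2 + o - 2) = 9*o^4 + 19*o^3 - 18*o^2 - 6*o + 4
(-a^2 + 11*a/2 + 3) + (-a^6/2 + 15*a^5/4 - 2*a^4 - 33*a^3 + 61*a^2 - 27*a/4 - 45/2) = -a^6/2 + 15*a^5/4 - 2*a^4 - 33*a^3 + 60*a^2 - 5*a/4 - 39/2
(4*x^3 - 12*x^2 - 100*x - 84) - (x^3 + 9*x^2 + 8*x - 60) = 3*x^3 - 21*x^2 - 108*x - 24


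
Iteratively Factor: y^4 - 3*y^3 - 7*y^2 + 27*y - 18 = (y - 3)*(y^3 - 7*y + 6) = (y - 3)*(y + 3)*(y^2 - 3*y + 2) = (y - 3)*(y - 2)*(y + 3)*(y - 1)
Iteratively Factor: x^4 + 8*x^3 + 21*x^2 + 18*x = (x)*(x^3 + 8*x^2 + 21*x + 18) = x*(x + 2)*(x^2 + 6*x + 9) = x*(x + 2)*(x + 3)*(x + 3)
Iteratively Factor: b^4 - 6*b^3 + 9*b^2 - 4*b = (b - 4)*(b^3 - 2*b^2 + b) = (b - 4)*(b - 1)*(b^2 - b) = b*(b - 4)*(b - 1)*(b - 1)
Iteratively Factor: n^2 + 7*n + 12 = (n + 3)*(n + 4)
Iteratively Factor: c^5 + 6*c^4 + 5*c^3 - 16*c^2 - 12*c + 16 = (c - 1)*(c^4 + 7*c^3 + 12*c^2 - 4*c - 16) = (c - 1)*(c + 4)*(c^3 + 3*c^2 - 4) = (c - 1)*(c + 2)*(c + 4)*(c^2 + c - 2) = (c - 1)*(c + 2)^2*(c + 4)*(c - 1)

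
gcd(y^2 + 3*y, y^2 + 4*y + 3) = y + 3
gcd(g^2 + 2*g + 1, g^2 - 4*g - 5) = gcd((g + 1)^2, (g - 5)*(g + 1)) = g + 1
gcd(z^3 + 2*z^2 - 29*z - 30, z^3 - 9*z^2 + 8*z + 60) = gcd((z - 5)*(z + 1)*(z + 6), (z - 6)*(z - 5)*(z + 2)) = z - 5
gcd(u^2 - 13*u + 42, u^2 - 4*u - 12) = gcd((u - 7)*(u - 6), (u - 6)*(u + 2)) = u - 6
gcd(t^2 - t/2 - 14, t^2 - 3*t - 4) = t - 4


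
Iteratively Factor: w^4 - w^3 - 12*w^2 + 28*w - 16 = (w - 2)*(w^3 + w^2 - 10*w + 8) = (w - 2)*(w + 4)*(w^2 - 3*w + 2) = (w - 2)^2*(w + 4)*(w - 1)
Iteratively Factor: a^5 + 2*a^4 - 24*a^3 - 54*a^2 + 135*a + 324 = (a - 3)*(a^4 + 5*a^3 - 9*a^2 - 81*a - 108) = (a - 3)*(a + 3)*(a^3 + 2*a^2 - 15*a - 36) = (a - 3)*(a + 3)^2*(a^2 - a - 12) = (a - 3)*(a + 3)^3*(a - 4)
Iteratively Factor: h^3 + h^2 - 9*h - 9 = (h - 3)*(h^2 + 4*h + 3) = (h - 3)*(h + 3)*(h + 1)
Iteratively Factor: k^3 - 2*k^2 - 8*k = (k - 4)*(k^2 + 2*k) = k*(k - 4)*(k + 2)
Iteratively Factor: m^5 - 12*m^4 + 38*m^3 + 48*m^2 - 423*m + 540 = (m - 4)*(m^4 - 8*m^3 + 6*m^2 + 72*m - 135) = (m - 4)*(m - 3)*(m^3 - 5*m^2 - 9*m + 45) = (m - 4)*(m - 3)^2*(m^2 - 2*m - 15) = (m - 4)*(m - 3)^2*(m + 3)*(m - 5)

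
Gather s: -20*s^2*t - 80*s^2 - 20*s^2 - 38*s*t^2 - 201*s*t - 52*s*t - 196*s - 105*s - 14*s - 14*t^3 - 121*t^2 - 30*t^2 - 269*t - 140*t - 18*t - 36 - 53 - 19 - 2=s^2*(-20*t - 100) + s*(-38*t^2 - 253*t - 315) - 14*t^3 - 151*t^2 - 427*t - 110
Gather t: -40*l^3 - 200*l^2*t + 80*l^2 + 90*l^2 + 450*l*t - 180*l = -40*l^3 + 170*l^2 - 180*l + t*(-200*l^2 + 450*l)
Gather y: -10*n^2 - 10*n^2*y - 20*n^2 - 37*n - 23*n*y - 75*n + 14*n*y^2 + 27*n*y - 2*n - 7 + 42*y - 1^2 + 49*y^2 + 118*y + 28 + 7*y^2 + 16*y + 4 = -30*n^2 - 114*n + y^2*(14*n + 56) + y*(-10*n^2 + 4*n + 176) + 24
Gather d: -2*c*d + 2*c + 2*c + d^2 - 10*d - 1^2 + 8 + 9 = 4*c + d^2 + d*(-2*c - 10) + 16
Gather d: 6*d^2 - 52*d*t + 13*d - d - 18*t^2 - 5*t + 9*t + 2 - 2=6*d^2 + d*(12 - 52*t) - 18*t^2 + 4*t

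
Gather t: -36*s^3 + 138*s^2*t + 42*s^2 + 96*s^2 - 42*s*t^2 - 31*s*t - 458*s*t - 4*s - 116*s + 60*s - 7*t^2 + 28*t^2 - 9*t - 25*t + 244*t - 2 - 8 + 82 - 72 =-36*s^3 + 138*s^2 - 60*s + t^2*(21 - 42*s) + t*(138*s^2 - 489*s + 210)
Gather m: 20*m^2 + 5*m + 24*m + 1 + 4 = 20*m^2 + 29*m + 5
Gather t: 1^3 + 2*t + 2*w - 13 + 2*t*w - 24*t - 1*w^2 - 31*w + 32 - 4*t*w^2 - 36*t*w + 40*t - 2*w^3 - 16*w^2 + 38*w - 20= t*(-4*w^2 - 34*w + 18) - 2*w^3 - 17*w^2 + 9*w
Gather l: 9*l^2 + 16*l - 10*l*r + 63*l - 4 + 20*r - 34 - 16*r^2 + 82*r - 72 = 9*l^2 + l*(79 - 10*r) - 16*r^2 + 102*r - 110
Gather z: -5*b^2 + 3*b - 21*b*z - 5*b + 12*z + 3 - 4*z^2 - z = -5*b^2 - 2*b - 4*z^2 + z*(11 - 21*b) + 3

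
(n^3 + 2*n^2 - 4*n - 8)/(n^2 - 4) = n + 2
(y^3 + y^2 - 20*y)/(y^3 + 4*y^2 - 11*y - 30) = y*(y - 4)/(y^2 - y - 6)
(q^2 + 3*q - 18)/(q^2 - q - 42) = (q - 3)/(q - 7)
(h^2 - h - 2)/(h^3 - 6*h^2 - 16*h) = (-h^2 + h + 2)/(h*(-h^2 + 6*h + 16))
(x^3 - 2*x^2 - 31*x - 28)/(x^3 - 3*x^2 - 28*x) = (x + 1)/x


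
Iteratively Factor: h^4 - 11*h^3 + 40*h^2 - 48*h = (h - 4)*(h^3 - 7*h^2 + 12*h) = h*(h - 4)*(h^2 - 7*h + 12) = h*(h - 4)^2*(h - 3)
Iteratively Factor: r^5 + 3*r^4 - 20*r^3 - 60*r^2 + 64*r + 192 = (r - 2)*(r^4 + 5*r^3 - 10*r^2 - 80*r - 96) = (r - 2)*(r + 4)*(r^3 + r^2 - 14*r - 24) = (r - 2)*(r + 3)*(r + 4)*(r^2 - 2*r - 8) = (r - 2)*(r + 2)*(r + 3)*(r + 4)*(r - 4)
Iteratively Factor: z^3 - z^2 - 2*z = (z + 1)*(z^2 - 2*z) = z*(z + 1)*(z - 2)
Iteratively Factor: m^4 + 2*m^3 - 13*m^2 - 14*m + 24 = (m - 1)*(m^3 + 3*m^2 - 10*m - 24) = (m - 3)*(m - 1)*(m^2 + 6*m + 8) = (m - 3)*(m - 1)*(m + 2)*(m + 4)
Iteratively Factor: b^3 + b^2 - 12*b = (b + 4)*(b^2 - 3*b) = (b - 3)*(b + 4)*(b)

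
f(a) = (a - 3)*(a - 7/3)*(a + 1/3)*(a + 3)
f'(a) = (a - 3)*(a - 7/3)*(a + 1/3) + (a - 3)*(a - 7/3)*(a + 3) + (a - 3)*(a + 1/3)*(a + 3) + (a - 7/3)*(a + 1/3)*(a + 3) = 4*a^3 - 6*a^2 - 176*a/9 + 18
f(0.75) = 14.47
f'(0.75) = 1.65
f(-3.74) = 103.19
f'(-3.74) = -202.04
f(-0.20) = 3.03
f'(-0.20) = 21.64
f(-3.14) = 13.21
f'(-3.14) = -103.59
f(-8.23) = 4899.21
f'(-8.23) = -2457.22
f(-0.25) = 1.92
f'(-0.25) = 22.45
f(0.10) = 8.70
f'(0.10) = 15.99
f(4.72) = 160.15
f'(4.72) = 212.64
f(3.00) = 0.00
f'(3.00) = 13.33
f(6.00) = 627.00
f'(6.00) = 548.67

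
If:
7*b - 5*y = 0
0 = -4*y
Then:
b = 0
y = 0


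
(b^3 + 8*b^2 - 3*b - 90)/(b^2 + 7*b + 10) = (b^2 + 3*b - 18)/(b + 2)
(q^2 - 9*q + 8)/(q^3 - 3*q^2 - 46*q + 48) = 1/(q + 6)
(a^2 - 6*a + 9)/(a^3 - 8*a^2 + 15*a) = (a - 3)/(a*(a - 5))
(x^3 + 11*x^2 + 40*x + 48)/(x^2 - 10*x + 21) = (x^3 + 11*x^2 + 40*x + 48)/(x^2 - 10*x + 21)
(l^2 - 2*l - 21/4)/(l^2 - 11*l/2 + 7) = (l + 3/2)/(l - 2)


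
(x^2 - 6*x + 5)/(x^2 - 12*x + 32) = (x^2 - 6*x + 5)/(x^2 - 12*x + 32)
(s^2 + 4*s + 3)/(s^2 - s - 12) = (s + 1)/(s - 4)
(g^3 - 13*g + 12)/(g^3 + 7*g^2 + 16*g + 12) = (g^3 - 13*g + 12)/(g^3 + 7*g^2 + 16*g + 12)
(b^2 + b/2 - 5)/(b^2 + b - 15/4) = 2*(b - 2)/(2*b - 3)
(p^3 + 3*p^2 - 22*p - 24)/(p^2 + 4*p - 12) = (p^2 - 3*p - 4)/(p - 2)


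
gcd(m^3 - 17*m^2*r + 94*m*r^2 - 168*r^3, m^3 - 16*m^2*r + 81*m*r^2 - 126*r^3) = m^2 - 13*m*r + 42*r^2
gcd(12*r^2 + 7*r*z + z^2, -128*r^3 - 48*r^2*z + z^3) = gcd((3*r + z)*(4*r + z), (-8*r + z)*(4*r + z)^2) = 4*r + z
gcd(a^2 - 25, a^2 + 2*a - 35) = a - 5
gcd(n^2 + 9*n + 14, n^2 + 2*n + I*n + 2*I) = n + 2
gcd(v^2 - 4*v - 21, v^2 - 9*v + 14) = v - 7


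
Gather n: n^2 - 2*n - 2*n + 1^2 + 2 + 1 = n^2 - 4*n + 4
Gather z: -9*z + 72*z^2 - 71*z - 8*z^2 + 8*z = 64*z^2 - 72*z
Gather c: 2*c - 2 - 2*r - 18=2*c - 2*r - 20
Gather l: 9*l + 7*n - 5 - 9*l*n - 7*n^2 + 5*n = l*(9 - 9*n) - 7*n^2 + 12*n - 5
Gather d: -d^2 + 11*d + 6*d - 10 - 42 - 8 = -d^2 + 17*d - 60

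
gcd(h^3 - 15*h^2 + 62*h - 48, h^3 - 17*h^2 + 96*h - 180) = h - 6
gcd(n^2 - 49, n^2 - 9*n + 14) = n - 7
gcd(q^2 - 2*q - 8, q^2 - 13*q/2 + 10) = q - 4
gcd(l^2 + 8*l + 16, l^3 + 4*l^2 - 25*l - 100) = l + 4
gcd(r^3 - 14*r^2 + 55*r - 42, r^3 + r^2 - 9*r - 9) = 1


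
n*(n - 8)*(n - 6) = n^3 - 14*n^2 + 48*n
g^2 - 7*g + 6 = (g - 6)*(g - 1)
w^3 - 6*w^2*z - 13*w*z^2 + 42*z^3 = (w - 7*z)*(w - 2*z)*(w + 3*z)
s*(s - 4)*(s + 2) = s^3 - 2*s^2 - 8*s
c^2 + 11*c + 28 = (c + 4)*(c + 7)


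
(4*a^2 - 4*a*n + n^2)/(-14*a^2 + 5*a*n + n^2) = (-2*a + n)/(7*a + n)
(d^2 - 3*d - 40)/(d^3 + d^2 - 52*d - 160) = 1/(d + 4)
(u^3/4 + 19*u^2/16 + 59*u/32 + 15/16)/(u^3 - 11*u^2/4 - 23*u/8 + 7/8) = (8*u^3 + 38*u^2 + 59*u + 30)/(4*(8*u^3 - 22*u^2 - 23*u + 7))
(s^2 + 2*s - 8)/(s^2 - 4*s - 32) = (s - 2)/(s - 8)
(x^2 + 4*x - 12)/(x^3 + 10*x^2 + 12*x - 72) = 1/(x + 6)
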